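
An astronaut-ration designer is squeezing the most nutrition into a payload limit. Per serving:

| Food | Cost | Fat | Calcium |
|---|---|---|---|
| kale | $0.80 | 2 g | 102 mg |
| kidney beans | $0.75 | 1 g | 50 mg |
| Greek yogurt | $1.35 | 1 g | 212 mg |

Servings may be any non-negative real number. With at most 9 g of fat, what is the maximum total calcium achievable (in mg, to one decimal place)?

1908.0 mg

Calcium per g fat: Greek yogurt 212, kale 51, kidney beans 50.
With no serving limits, spend the whole fat allowance on Greek yogurt: 9 g / 1 g × 212 mg = 1908.0 mg.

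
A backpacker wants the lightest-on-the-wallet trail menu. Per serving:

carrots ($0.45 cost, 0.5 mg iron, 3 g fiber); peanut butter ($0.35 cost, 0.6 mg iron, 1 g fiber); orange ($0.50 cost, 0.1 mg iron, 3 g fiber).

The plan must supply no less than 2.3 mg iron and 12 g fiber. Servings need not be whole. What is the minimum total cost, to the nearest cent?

$1.94

At the optimum either one food covers both requirements or two foods hit both targets exactly; no other combination can be cheaper.
carrots only: max(2.3/0.5, 12/3) = 4.6 servings → $2.07.
peanut butter only: max(2.3/0.6, 12/1) = 12 servings → $4.20.
orange only: max(2.3/0.1, 12/3) = 23 servings → $11.50.
carrots + peanut butter with both tight: 3.769 servings and 0.6923 servings → $1.94.
carrots + orange with both targets exact would need a negative amount; discard.
peanut butter + orange with both tight: 3.353 servings and 2.882 servings → $2.61.
The minimum over all feasible corners is $1.94.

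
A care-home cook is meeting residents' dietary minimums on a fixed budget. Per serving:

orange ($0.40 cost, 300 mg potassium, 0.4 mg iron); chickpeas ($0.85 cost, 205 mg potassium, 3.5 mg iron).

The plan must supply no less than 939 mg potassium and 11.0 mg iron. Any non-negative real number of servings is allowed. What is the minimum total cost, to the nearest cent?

Check every corner: each single food scaled to meet both minima, and each pair solved so both constraints bind.
orange only: max(939/300, 11.0/0.4) = 27.5 servings → $11.00.
chickpeas only: max(939/205, 11.0/3.5) = 4.58 servings → $3.89.
orange + chickpeas with both tight: 1.066 servings and 3.021 servings → $2.99.
The minimum over all feasible corners is $2.99.

$2.99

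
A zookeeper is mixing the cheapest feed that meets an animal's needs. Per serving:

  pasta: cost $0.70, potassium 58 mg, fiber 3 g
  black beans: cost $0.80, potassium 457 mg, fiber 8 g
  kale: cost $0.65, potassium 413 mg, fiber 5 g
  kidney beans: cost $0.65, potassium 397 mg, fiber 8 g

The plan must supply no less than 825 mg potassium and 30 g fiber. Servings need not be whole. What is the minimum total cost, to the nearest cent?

Two binding constraints pin down two serving amounts, so the optimal mix uses at most two foods. The candidates are each food alone (scaled to the tighter of potassium/fiber) and each pair with both constraints tight.
pasta only: max(825/58, 30/3) = 14.22 servings → $9.96.
black beans only: max(825/457, 30/8) = 3.75 servings → $3.00.
kale only: max(825/413, 30/5) = 6 servings → $3.90.
kidney beans only: max(825/397, 30/8) = 3.75 servings → $2.44.
pasta + black beans with both tight: 7.839 servings and 0.8104 servings → $6.14.
pasta + kale with both tight: 8.709 servings and 0.7745 servings → $6.60.
pasta + kidney beans with both tight: 7.304 servings and 1.011 servings → $5.77.
black beans + kale with both targets exact would need a negative amount; discard.
black beans + kidney beans: intersection lies outside the first quadrant.
kale + kidney beans with both targets exact would need a negative amount; discard.
The minimum over all feasible corners is $2.44.

$2.44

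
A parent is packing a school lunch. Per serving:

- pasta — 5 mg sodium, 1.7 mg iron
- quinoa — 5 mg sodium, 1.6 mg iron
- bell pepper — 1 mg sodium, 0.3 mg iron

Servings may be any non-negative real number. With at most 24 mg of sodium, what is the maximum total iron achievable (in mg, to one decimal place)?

8.2 mg

Iron per mg sodium: pasta 0.34, quinoa 0.32, bell pepper 0.3.
With no serving limits, spend the whole sodium allowance on pasta: 24 mg / 5 mg × 1.7 mg = 8.2 mg.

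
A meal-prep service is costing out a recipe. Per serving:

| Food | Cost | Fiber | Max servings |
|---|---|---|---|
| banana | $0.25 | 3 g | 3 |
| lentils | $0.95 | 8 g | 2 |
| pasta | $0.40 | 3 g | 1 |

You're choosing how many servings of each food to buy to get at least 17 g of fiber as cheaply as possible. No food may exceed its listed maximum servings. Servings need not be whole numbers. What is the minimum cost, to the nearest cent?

Cost per g of fiber: banana $0.0833, lentils $0.1187, pasta $0.1333.
Take 3 servings of banana: +9.0 g fiber for $0.75 (total $0.75, still need 8.0 g).
Take 1 serving of lentils: +8.0 g fiber for $0.95 (total $1.70, still need 0.0 g).
Greedy by cheapest-per-g is optimal for a single linear constraint, so the minimum cost is $1.70.

$1.70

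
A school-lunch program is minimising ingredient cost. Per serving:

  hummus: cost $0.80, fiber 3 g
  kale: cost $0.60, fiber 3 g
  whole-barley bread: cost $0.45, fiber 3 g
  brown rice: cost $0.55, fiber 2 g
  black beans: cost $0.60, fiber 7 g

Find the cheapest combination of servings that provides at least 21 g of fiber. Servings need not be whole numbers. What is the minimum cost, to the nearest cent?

Cost per g of fiber: black beans $0.0857, whole-barley bread $0.1500, kale $0.2000, hummus $0.2667, brown rice $0.2750.
With no serving limits, use only black beans: 21 g / 7 g = 3 servings × $0.60 = $1.80.

$1.80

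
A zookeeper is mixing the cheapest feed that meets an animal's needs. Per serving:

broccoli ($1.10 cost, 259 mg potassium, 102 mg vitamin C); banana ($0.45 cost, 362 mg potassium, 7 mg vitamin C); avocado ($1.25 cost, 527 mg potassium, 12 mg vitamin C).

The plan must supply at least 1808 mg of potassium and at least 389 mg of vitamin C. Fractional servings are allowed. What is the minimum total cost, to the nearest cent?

$5.09

Check every corner: each single food scaled to meet both minima, and each pair solved so both constraints bind.
broccoli only: max(1808/259, 389/102) = 6.981 servings → $7.68.
banana only: max(1808/362, 389/7) = 55.57 servings → $25.01.
avocado only: max(1808/527, 389/12) = 32.42 servings → $40.52.
broccoli + banana with both tight: 3.65 servings and 2.383 servings → $5.09.
broccoli + avocado with both tight: 3.619 servings and 1.652 servings → $6.05.
banana + avocado: intersection lies outside the first quadrant.
The minimum over all feasible corners is $5.09.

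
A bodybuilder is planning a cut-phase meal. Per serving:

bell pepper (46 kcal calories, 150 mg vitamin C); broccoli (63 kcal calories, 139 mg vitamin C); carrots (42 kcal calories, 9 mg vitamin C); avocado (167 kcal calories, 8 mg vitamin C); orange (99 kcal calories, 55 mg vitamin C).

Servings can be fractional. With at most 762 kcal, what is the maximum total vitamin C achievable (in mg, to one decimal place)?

2484.8 mg

Vitamin C per kcal: bell pepper 3.261, broccoli 2.206, orange 0.5556, carrots 0.2143, avocado 0.0479.
With no serving limits, spend the whole calories allowance on bell pepper: 762 kcal / 46 kcal × 150 mg = 2484.8 mg.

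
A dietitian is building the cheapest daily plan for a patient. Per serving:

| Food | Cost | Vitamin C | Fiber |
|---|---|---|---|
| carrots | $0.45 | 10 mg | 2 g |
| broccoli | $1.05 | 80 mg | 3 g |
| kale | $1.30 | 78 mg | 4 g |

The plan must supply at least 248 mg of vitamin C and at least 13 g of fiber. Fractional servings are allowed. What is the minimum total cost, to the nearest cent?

Compare the cost at each extreme point of the feasible region.
carrots only: max(248/10, 13/2) = 24.8 servings → $11.16.
broccoli only: max(248/80, 13/3) = 4.333 servings → $4.55.
kale only: max(248/78, 13/4) = 3.25 servings → $4.22.
carrots + broccoli with both tight: 2.277 servings and 2.815 servings → $3.98.
carrots + kale with both tight: 0.1897 servings and 3.155 servings → $4.19.
broccoli + kale: the both-tight solution has a negative serving — not a feasible corner.
The minimum over all feasible corners is $3.98.

$3.98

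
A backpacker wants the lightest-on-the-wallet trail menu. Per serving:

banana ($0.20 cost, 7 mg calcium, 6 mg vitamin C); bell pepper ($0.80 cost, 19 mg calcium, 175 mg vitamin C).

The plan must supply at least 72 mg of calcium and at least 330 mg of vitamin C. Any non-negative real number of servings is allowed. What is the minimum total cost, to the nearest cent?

banana only: max(72/7, 330/6) = 55 servings → $11.00.
bell pepper only: max(72/19, 330/175) = 3.789 servings → $3.03.
banana + bell pepper with both tight: 5.698 servings and 1.69 servings → $2.49.
So the least-cost plan costs $2.49.

$2.49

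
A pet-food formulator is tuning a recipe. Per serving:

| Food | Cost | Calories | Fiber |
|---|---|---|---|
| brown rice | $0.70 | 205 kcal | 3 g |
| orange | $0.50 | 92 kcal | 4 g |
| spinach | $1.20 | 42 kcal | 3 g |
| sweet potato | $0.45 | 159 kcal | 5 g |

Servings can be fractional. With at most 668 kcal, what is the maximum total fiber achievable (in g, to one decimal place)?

47.7 g

Fiber per kcal: spinach 0.07143, orange 0.04348, sweet potato 0.03145, brown rice 0.01463.
With no serving limits, spend the whole calories allowance on spinach: 668 kcal / 42 kcal × 3 g = 47.7 g.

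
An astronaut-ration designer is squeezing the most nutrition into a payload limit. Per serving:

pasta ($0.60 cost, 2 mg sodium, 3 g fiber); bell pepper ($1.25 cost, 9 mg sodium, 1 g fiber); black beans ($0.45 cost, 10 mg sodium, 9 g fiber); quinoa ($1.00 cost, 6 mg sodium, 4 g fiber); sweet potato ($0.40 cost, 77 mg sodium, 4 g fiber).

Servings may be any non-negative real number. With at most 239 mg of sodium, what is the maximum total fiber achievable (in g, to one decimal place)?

Fiber per mg sodium: pasta 1.5, black beans 0.9, quinoa 0.6667, bell pepper 0.1111, sweet potato 0.05195.
With no serving limits, spend the whole sodium allowance on pasta: 239 mg / 2 mg × 3 g = 358.5 g.

358.5 g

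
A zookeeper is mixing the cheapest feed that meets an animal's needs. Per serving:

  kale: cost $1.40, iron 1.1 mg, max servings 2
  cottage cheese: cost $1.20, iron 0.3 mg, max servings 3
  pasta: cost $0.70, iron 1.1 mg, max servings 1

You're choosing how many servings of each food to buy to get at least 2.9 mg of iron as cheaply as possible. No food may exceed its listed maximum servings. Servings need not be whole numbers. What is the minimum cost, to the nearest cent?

$2.99

Cost per mg of iron: pasta $0.6364, kale $1.2727, cottage cheese $4.0000.
Take 1 serving of pasta: +1.1 mg iron for $0.70 (total $0.70, still need 1.8 mg).
Take 1.636 servings of kale: +1.8 mg iron for $2.29 (total $2.99, still need 0.0 mg).
Filling from the cheapest source first is optimal under one linear minimum: $2.99.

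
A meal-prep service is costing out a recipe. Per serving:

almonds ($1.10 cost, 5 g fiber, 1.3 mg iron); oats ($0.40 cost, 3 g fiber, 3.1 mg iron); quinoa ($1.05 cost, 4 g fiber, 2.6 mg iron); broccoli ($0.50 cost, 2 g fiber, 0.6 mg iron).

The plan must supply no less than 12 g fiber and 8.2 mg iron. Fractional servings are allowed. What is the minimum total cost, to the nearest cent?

$1.60

almonds only: max(12/5, 8.2/1.3) = 6.308 servings → $6.94.
oats only: max(12/3, 8.2/3.1) = 4 servings → $1.60.
quinoa only: max(12/4, 8.2/2.6) = 3.154 servings → $3.31.
broccoli only: max(12/2, 8.2/0.6) = 13.67 servings → $6.83.
almonds + oats with both tight: 1.086 servings and 2.19 servings → $2.07.
almonds + quinoa with both targets exact would need a negative amount; discard.
almonds + broccoli: intersection lies outside the first quadrant.
oats + quinoa with both tight: 0.3478 servings and 2.739 servings → $3.02.
oats + broccoli with both tight: 2.091 servings and 2.864 servings → $2.27.
quinoa + broccoli with both targets exact would need a negative amount; discard.
So the least-cost plan costs $1.60.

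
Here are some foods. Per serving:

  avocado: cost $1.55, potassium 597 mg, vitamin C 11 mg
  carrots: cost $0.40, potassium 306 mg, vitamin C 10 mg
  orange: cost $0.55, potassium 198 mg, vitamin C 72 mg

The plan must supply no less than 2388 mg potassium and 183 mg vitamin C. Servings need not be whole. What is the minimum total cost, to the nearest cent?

The cheapest plan sits at a corner of the feasible region — with two constraints it uses at most two foods.
avocado only: max(2388/597, 183/11) = 16.64 servings → $25.79.
carrots only: max(2388/306, 183/10) = 18.3 servings → $7.32.
orange only: max(2388/198, 183/72) = 12.06 servings → $6.63.
avocado + carrots with both targets exact would need a negative amount; discard.
avocado + orange with both tight: 3.326 servings and 2.034 servings → $6.27.
carrots + orange with both tight: 6.768 servings and 1.602 servings → $3.59.
So the least-cost plan costs $3.59.

$3.59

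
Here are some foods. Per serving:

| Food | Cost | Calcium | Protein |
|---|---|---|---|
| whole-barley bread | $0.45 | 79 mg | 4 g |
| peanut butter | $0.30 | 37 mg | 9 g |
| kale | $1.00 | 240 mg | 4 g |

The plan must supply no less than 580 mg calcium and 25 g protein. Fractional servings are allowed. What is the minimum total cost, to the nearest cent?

$2.68

For a min-cost LP with two ≥-constraints, a basic feasible solution has at most two positive variables.
whole-barley bread only: max(580/79, 25/4) = 7.342 servings → $3.30.
peanut butter only: max(580/37, 25/9) = 15.68 servings → $4.70.
kale only: max(580/240, 25/4) = 6.25 servings → $6.25.
whole-barley bread + peanut butter with both targets exact would need a negative amount; discard.
whole-barley bread + kale with both tight: 5.714 servings and 0.5357 servings → $3.11.
peanut butter + kale with both tight: 1.829 servings and 2.135 servings → $2.68.
The minimum over all feasible corners is $2.68.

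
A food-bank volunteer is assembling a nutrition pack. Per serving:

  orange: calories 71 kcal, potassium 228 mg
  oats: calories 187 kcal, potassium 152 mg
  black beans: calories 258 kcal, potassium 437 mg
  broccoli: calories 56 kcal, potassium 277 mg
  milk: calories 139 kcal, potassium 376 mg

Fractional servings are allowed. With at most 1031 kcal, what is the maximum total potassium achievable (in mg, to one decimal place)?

5099.8 mg

Potassium per kcal: broccoli 4.946, orange 3.211, milk 2.705, black beans 1.694, oats 0.8128.
With no serving limits, spend the whole calories allowance on broccoli: 1031 kcal / 56 kcal × 277 mg = 5099.8 mg.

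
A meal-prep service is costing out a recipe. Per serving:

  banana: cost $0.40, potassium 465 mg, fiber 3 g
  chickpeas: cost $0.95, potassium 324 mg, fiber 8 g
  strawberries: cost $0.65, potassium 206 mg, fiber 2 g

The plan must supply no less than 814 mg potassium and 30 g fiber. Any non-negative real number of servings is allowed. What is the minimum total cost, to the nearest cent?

$3.56

This is a tiny linear program; its minimum lies at a vertex of the feasible set. List the vertices and price them.
banana only: max(814/465, 30/3) = 10 servings → $4.00.
chickpeas only: max(814/324, 30/8) = 3.75 servings → $3.56.
strawberries only: max(814/206, 30/2) = 15 servings → $9.75.
banana + chickpeas: intersection lies outside the first quadrant.
banana + strawberries: intersection lies outside the first quadrant.
chickpeas + strawberries with both targets exact would need a negative amount; discard.
So the least-cost plan costs $3.56.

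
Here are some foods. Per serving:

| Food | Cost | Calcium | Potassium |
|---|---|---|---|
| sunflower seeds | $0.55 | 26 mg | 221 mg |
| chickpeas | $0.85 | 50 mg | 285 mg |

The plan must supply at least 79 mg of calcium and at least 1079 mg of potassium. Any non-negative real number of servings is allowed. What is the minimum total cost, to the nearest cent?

The cheapest plan sits at a corner of the feasible region — with two constraints it uses at most two foods.
sunflower seeds only: max(79/26, 1079/221) = 4.882 servings → $2.69.
chickpeas only: max(79/50, 1079/285) = 3.786 servings → $3.22.
sunflower seeds + chickpeas with both targets exact would need a negative amount; discard.
So the least-cost plan costs $2.69.

$2.69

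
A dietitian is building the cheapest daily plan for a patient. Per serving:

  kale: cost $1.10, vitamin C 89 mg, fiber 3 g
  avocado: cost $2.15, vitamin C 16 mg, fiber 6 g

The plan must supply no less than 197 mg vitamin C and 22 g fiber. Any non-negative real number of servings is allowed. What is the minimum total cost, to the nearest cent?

$7.93

An LP optimum is at a vertex; with two nutrient constraints at most two foods are used. Check each candidate.
kale only: max(197/89, 22/3) = 7.333 servings → $8.07.
avocado only: max(197/16, 22/6) = 12.31 servings → $26.47.
kale + avocado with both tight: 1.708 servings and 2.813 servings → $7.93.
So the least-cost plan costs $7.93.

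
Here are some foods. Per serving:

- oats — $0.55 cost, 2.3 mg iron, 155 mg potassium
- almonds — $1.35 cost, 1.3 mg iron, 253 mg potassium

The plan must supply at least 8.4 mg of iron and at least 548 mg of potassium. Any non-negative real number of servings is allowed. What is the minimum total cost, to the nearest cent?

$2.01

A basic optimal solution has at most two foods positive. Try each food alone and each pair with both targets met exactly.
oats only: max(8.4/2.3, 548/155) = 3.652 servings → $2.01.
almonds only: max(8.4/1.3, 548/253) = 6.462 servings → $8.72.
oats + almonds: the both-tight solution has a negative serving — not a feasible corner.
The minimum over all feasible corners is $2.01.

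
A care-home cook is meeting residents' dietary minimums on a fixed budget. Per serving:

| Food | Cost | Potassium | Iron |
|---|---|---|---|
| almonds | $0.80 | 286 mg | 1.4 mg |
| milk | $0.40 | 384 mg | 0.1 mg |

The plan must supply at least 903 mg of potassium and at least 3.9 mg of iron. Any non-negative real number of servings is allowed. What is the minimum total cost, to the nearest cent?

Two binding constraints pin down two serving amounts, so the optimal mix uses at most two foods. The candidates are each food alone (scaled to the tighter of potassium/iron) and each pair with both constraints tight.
almonds only: max(903/286, 3.9/1.4) = 3.157 servings → $2.53.
milk only: max(903/384, 3.9/0.1) = 39 servings → $15.60.
almonds + milk with both tight: 2.765 servings and 0.2923 servings → $2.33.
The minimum over all feasible corners is $2.33.

$2.33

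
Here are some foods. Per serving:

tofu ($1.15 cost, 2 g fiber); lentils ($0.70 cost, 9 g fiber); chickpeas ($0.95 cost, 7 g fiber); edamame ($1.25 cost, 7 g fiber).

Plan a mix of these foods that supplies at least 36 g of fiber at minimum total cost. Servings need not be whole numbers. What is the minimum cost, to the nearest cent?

Cost per g of fiber: lentils $0.0778, chickpeas $0.1357, edamame $0.1786, tofu $0.5750.
With no serving limits, use only lentils: 36 g / 9 g = 4 servings × $0.70 = $2.80.

$2.80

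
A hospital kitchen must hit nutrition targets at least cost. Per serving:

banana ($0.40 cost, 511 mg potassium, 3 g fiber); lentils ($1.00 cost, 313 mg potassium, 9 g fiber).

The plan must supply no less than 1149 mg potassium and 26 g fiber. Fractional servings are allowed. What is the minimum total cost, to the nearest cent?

$2.93

For a min-cost LP with two ≥-constraints, a basic feasible solution has at most two positive variables.
banana only: max(1149/511, 26/3) = 8.667 servings → $3.47.
lentils only: max(1149/313, 26/9) = 3.671 servings → $3.67.
banana + lentils with both tight: 0.6019 servings and 2.688 servings → $2.93.
So the least-cost plan costs $2.93.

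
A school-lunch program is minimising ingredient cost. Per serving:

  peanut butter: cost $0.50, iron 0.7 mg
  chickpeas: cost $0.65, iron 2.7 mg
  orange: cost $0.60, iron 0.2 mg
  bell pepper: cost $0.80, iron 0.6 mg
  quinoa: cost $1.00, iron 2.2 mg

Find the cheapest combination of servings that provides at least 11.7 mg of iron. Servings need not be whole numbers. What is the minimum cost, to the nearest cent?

Cost per mg of iron: chickpeas $0.2407, quinoa $0.4545, peanut butter $0.7143, bell pepper $1.3333, orange $3.0000.
With no serving limits, use only chickpeas: 11.7 mg / 2.7 mg = 4.333 servings × $0.65 = $2.82.

$2.82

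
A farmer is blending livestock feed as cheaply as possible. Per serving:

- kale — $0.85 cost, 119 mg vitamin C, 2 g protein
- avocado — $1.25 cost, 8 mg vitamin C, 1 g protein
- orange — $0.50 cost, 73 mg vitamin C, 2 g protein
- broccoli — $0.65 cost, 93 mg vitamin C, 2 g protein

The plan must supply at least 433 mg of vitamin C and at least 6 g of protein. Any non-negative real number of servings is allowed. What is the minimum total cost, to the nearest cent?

kale only: max(433/119, 6/2) = 3.639 servings → $3.09.
avocado only: max(433/8, 6/1) = 54.12 servings → $67.66.
orange only: max(433/73, 6/2) = 5.932 servings → $2.97.
broccoli only: max(433/93, 6/2) = 4.656 servings → $3.03.
kale + avocado with both targets exact would need a negative amount; discard.
kale + orange: intersection lies outside the first quadrant.
kale + broccoli with both targets exact would need a negative amount; discard.
avocado + orange: intersection lies outside the first quadrant.
avocado + broccoli with both targets exact would need a negative amount; discard.
orange + broccoli with both targets exact would need a negative amount; discard.
Cheapest feasible corner: $2.97.

$2.97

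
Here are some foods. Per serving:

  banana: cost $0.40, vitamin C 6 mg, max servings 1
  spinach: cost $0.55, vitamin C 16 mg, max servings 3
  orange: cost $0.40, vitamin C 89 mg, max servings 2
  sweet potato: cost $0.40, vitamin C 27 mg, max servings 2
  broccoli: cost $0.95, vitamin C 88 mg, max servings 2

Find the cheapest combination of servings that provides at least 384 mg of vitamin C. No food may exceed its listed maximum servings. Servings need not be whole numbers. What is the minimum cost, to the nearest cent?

$3.14

Cost per mg of vitamin C: orange $0.0045, broccoli $0.0108, sweet potato $0.0148, spinach $0.0344, banana $0.0667.
Take 2 servings of orange: +178.0 mg vitamin C for $0.80 (total $0.80, still need 206.0 mg).
Take 2 servings of broccoli: +176.0 mg vitamin C for $1.90 (total $2.70, still need 30.0 mg).
Take 1.111 servings of sweet potato: +30.0 mg vitamin C for $0.44 (total $3.14, still need 0.0 mg).
Greedy by cheapest-per-mg is optimal for a single linear constraint, so the minimum cost is $3.14.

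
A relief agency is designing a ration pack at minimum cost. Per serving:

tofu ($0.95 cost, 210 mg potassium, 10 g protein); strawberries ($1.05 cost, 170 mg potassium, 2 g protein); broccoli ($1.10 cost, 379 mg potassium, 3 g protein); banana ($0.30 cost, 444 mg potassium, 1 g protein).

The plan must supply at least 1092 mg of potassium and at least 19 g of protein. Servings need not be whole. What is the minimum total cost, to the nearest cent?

$2.14

An LP optimum is at a vertex; with two nutrient constraints at most two foods are used. Check each candidate.
tofu only: max(1092/210, 19/10) = 5.2 servings → $4.94.
strawberries only: max(1092/170, 19/2) = 9.5 servings → $9.97.
broccoli only: max(1092/379, 19/3) = 6.333 servings → $6.97.
banana only: max(1092/444, 19/1) = 19 servings → $5.70.
tofu + strawberries with both tight: 0.8172 servings and 5.414 servings → $6.46.
tofu + broccoli with both tight: 1.242 servings and 2.193 servings → $3.59.
tofu + banana with both tight: 1.736 servings and 1.638 servings → $2.14.
strawberries + broccoli: the both-tight solution has a negative serving — not a feasible corner.
strawberries + banana with both targets exact would need a negative amount; discard.
broccoli + banana: the both-tight solution has a negative serving — not a feasible corner.
The minimum over all feasible corners is $2.14.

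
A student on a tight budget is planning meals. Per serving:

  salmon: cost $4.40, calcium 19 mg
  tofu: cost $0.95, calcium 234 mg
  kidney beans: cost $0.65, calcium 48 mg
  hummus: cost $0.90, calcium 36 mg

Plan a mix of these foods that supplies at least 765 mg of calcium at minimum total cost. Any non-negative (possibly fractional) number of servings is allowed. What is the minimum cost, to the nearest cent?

Cost per mg of calcium: tofu $0.0041, kidney beans $0.0135, hummus $0.0250, salmon $0.2316.
With no serving limits, use only tofu: 765 mg / 234 mg = 3.269 servings × $0.95 = $3.11.

$3.11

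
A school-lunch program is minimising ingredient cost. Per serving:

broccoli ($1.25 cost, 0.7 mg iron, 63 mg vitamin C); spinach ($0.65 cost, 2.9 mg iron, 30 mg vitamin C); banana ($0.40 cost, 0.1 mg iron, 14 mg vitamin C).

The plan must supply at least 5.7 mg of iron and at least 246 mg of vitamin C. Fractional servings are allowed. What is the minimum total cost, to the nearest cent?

Minimising a linear cost over {iron ≥ 5.7, vitamin C ≥ 246, servings ≥ 0} — the optimum is at a vertex, using one or two foods.
broccoli only: max(5.7/0.7, 246/63) = 8.143 servings → $10.18.
spinach only: max(5.7/2.9, 246/30) = 8.2 servings → $5.33.
banana only: max(5.7/0.1, 246/14) = 57 servings → $22.80.
broccoli + spinach with both tight: 3.354 servings and 1.156 servings → $4.94.
broccoli + banana: intersection lies outside the first quadrant.
spinach + banana with both tight: 1.468 servings and 14.43 servings → $6.72.
The minimum over all feasible corners is $4.94.

$4.94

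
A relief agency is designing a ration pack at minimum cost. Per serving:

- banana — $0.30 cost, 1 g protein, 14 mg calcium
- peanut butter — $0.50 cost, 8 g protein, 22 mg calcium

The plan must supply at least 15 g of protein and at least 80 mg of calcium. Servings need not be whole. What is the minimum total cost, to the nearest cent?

$1.76

This is a tiny linear program; its minimum lies at a vertex of the feasible set. List the vertices and price them.
banana only: max(15/1, 80/14) = 15 servings → $4.50.
peanut butter only: max(15/8, 80/22) = 3.636 servings → $1.82.
banana + peanut butter with both tight: 3.444 servings and 1.444 servings → $1.76.
So the least-cost plan costs $1.76.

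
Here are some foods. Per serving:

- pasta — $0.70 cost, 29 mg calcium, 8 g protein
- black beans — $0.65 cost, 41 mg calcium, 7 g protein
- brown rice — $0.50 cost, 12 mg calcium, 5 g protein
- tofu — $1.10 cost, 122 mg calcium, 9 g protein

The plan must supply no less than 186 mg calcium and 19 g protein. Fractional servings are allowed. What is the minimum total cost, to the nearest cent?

For a min-cost LP with two ≥-constraints, a basic feasible solution has at most two positive variables.
pasta only: max(186/29, 19/8) = 6.414 servings → $4.49.
black beans only: max(186/41, 19/7) = 4.537 servings → $2.95.
brown rice only: max(186/12, 19/5) = 15.5 servings → $7.75.
tofu only: max(186/122, 19/9) = 2.111 servings → $2.32.
pasta + black beans: the both-tight solution has a negative serving — not a feasible corner.
pasta + brown rice with both targets exact would need a negative amount; discard.
pasta + tofu with both tight: 0.9007 servings and 1.31 servings → $2.07.
black beans + brown rice: intersection lies outside the first quadrant.
black beans + tofu with both tight: 1.328 servings and 1.078 servings → $2.05.
brown rice + tofu with both tight: 1.283 servings and 1.398 servings → $2.18.
The minimum over all feasible corners is $2.05.

$2.05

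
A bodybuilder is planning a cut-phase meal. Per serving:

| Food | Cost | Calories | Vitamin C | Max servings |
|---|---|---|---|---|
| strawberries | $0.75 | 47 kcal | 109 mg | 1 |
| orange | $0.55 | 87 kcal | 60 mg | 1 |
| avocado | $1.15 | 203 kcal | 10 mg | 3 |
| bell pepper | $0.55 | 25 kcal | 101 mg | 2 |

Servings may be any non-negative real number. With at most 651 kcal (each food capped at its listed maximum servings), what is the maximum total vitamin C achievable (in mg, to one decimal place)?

394.0 mg

Vitamin C per kcal: bell pepper 4.04, strawberries 2.319, orange 0.6897, avocado 0.04926.
Take 2 servings of bell pepper: uses 50 kcal, +202.0 mg vitamin C (running total 202.0 mg).
Take 1 serving of strawberries: uses 47 kcal, +109.0 mg vitamin C (running total 311.0 mg).
Take 1 serving of orange: uses 87 kcal, +60.0 mg vitamin C (running total 371.0 mg).
Take 2.3 servings of avocado: uses 467 kcal, +23.0 mg vitamin C (running total 394.0 mg).
Greedy by best ratio exhausts the calories allowance optimally: 394.0 mg.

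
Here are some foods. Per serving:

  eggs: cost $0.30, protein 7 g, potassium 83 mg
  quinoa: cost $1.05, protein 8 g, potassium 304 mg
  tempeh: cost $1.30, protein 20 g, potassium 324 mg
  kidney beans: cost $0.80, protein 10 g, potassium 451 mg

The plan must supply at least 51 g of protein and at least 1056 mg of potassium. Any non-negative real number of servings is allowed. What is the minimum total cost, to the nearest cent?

Minimising a linear cost over {protein ≥ 51, potassium ≥ 1056, servings ≥ 0} — the optimum is at a vertex, using one or two foods.
eggs only: max(51/7, 1056/83) = 12.72 servings → $3.82.
quinoa only: max(51/8, 1056/304) = 6.375 servings → $6.69.
tempeh only: max(51/20, 1056/324) = 3.259 servings → $4.24.
kidney beans only: max(51/10, 1056/451) = 5.1 servings → $4.08.
eggs + quinoa with both tight: 4.82 servings and 2.158 servings → $3.71.
eggs + tempeh: intersection lies outside the first quadrant.
eggs + kidney beans with both tight: 5.346 servings and 1.358 servings → $2.69.
quinoa + tempeh with both tight: 1.318 servings and 2.023 servings → $4.01.
quinoa + kidney beans with both targets exact would need a negative amount; discard.
tempeh + kidney beans with both tight: 2.152 servings and 0.7952 servings → $3.43.
The minimum over all feasible corners is $2.69.

$2.69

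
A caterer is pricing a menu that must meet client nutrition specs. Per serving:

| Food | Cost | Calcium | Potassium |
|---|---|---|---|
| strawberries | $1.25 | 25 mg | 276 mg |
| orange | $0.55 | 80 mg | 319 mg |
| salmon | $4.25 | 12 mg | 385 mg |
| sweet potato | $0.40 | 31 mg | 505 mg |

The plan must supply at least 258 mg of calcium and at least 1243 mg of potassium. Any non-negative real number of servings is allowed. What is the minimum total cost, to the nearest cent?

Compare the cost at each extreme point of the feasible region.
strawberries only: max(258/25, 1243/276) = 10.32 servings → $12.90.
orange only: max(258/80, 1243/319) = 3.897 servings → $2.14.
salmon only: max(258/12, 1243/385) = 21.5 servings → $91.38.
sweet potato only: max(258/31, 1243/505) = 8.323 servings → $3.33.
strawberries + orange with both tight: 1.215 servings and 2.845 servings → $3.08.
strawberries + salmon with both targets exact would need a negative amount; discard.
strawberries + sweet potato: the both-tight solution has a negative serving — not a feasible corner.
orange + salmon with both tight: 3.13 servings and 0.6354 servings → $4.42.
orange + sweet potato with both tight: 3.007 servings and 0.5617 servings → $1.88.
salmon + sweet potato with both targets exact would need a negative amount; discard.
Cheapest feasible corner: $1.88.

$1.88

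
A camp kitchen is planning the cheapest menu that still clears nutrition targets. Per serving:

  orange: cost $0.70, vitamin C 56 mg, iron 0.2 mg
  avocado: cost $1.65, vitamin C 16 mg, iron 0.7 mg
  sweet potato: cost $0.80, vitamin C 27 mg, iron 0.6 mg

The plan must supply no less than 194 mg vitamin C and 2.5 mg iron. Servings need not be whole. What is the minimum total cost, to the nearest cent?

This is a tiny linear program; its minimum lies at a vertex of the feasible set. List the vertices and price them.
orange only: max(194/56, 2.5/0.2) = 12.5 servings → $8.75.
avocado only: max(194/16, 2.5/0.7) = 12.12 servings → $20.01.
sweet potato only: max(194/27, 2.5/0.6) = 7.185 servings → $5.75.
orange + avocado with both tight: 2.661 servings and 2.811 servings → $6.50.
orange + sweet potato with both tight: 1.734 servings and 3.589 servings → $4.08.
avocado + sweet potato with both targets exact would need a negative amount; discard.
So the least-cost plan costs $4.08.

$4.08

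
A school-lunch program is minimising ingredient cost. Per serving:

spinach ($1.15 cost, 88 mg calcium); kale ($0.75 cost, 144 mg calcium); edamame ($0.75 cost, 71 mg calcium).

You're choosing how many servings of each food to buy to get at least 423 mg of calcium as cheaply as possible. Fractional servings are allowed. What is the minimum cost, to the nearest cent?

$2.20

Cost per mg of calcium: kale $0.0052, edamame $0.0106, spinach $0.0131.
With no serving limits, use only kale: 423 mg / 144 mg = 2.938 servings × $0.75 = $2.20.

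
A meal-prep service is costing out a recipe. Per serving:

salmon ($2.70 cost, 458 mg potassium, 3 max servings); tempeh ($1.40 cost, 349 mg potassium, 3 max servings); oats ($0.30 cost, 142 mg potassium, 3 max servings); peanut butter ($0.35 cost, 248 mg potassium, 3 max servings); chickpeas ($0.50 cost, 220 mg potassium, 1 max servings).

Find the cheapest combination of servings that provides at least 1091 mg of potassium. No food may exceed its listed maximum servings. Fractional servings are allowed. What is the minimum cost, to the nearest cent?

$1.78

Cost per mg of potassium: peanut butter $0.0014, oats $0.0021, chickpeas $0.0023, tempeh $0.0040, salmon $0.0059.
Take 3 servings of peanut butter: +744.0 mg potassium for $1.05 (total $1.05, still need 347.0 mg).
Take 2.444 servings of oats: +347.0 mg potassium for $0.73 (total $1.78, still need 0.0 mg).
Filling from the cheapest source first is optimal under one linear minimum: $1.78.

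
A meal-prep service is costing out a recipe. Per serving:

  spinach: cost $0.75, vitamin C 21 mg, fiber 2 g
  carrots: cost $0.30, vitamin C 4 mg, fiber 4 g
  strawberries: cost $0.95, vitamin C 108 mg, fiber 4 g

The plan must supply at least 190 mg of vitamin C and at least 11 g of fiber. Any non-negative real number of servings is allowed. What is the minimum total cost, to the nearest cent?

Compare the cost at each extreme point of the feasible region.
spinach only: max(190/21, 11/2) = 9.048 servings → $6.79.
carrots only: max(190/4, 11/4) = 47.5 servings → $14.25.
strawberries only: max(190/108, 11/4) = 2.75 servings → $2.61.
spinach + carrots: the both-tight solution has a negative serving — not a feasible corner.
spinach + strawberries with both tight: 3.242 servings and 1.129 servings → $3.50.
carrots + strawberries with both tight: 1.029 servings and 1.721 servings → $1.94.
The minimum over all feasible corners is $1.94.

$1.94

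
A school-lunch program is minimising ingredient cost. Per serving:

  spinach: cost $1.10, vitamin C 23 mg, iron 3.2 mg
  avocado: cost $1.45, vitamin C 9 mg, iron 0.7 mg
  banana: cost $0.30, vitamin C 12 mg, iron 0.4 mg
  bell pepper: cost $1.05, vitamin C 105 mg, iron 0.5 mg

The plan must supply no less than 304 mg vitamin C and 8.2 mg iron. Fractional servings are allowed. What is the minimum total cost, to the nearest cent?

spinach only: max(304/23, 8.2/3.2) = 13.22 servings → $14.54.
avocado only: max(304/9, 8.2/0.7) = 33.78 servings → $48.98.
banana only: max(304/12, 8.2/0.4) = 25.33 servings → $7.60.
bell pepper only: max(304/105, 8.2/0.5) = 16.4 servings → $17.22.
spinach + avocado: intersection lies outside the first quadrant.
spinach + banana: the both-tight solution has a negative serving — not a feasible corner.
spinach + bell pepper with both tight: 2.185 servings and 2.417 servings → $4.94.
avocado + banana: intersection lies outside the first quadrant.
avocado + bell pepper with both tight: 10.28 servings and 2.014 servings → $17.01.
banana + bell pepper with both tight: 19.69 servings and 0.6444 servings → $6.58.
So the least-cost plan costs $4.94.

$4.94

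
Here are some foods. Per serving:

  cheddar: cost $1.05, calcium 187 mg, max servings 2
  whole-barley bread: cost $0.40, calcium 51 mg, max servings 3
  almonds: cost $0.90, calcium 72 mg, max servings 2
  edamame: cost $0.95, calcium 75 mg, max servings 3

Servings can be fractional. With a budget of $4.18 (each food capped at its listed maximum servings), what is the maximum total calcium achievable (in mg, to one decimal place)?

Calcium per dollar: cheddar 178.1, whole-barley bread 127.5, almonds 80, edamame 78.95.
Take 2 servings of cheddar: spends $2.10, +374.0 mg calcium (running total 374.0 mg).
Take 3 servings of whole-barley bread: spends $1.20, +153.0 mg calcium (running total 527.0 mg).
Take 0.9778 servings of almonds: spends $0.88, +70.4 mg calcium (running total 597.4 mg).
Greedy by best ratio exhausts the cost allowance optimally: 597.4 mg.

597.4 mg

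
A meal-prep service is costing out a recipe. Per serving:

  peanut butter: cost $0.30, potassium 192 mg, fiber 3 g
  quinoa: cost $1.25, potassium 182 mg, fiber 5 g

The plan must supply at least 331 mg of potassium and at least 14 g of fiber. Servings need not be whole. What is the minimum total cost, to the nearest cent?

$1.40

For a min-cost LP with two ≥-constraints, a basic feasible solution has at most two positive variables.
peanut butter only: max(331/192, 14/3) = 4.667 servings → $1.40.
quinoa only: max(331/182, 14/5) = 2.8 servings → $3.50.
peanut butter + quinoa: intersection lies outside the first quadrant.
So the least-cost plan costs $1.40.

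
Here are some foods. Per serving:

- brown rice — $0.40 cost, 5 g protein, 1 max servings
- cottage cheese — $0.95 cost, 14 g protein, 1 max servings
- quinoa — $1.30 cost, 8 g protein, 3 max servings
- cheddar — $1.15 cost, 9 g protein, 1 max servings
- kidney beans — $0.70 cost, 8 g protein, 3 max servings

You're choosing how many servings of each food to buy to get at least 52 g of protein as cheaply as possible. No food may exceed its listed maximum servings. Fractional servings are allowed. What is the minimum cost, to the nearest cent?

Cost per g of protein: cottage cheese $0.0679, brown rice $0.0800, kidney beans $0.0875, cheddar $0.1278, quinoa $0.1625.
Take 1 serving of cottage cheese: +14.0 g protein for $0.95 (total $0.95, still need 38.0 g).
Take 1 serving of brown rice: +5.0 g protein for $0.40 (total $1.35, still need 33.0 g).
Take 3 servings of kidney beans: +24.0 g protein for $2.10 (total $3.45, still need 9.0 g).
Take 1 serving of cheddar: +9.0 g protein for $1.15 (total $4.60, still need 0.0 g).
Filling from the cheapest source first is optimal under one linear minimum: $4.60.

$4.60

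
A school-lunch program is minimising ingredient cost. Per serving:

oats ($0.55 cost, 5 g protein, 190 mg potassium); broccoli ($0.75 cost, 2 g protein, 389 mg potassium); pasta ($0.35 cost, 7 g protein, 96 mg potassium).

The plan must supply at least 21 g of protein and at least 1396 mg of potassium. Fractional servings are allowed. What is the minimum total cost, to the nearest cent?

$3.04

oats only: max(21/5, 1396/190) = 7.347 servings → $4.04.
broccoli only: max(21/2, 1396/389) = 10.5 servings → $7.88.
pasta only: max(21/7, 1396/96) = 14.54 servings → $5.09.
oats + broccoli with both tight: 3.436 servings and 1.911 servings → $3.32.
oats + pasta: the both-tight solution has a negative serving — not a feasible corner.
broccoli + pasta with both tight: 3.064 servings and 2.124 servings → $3.04.
So the least-cost plan costs $3.04.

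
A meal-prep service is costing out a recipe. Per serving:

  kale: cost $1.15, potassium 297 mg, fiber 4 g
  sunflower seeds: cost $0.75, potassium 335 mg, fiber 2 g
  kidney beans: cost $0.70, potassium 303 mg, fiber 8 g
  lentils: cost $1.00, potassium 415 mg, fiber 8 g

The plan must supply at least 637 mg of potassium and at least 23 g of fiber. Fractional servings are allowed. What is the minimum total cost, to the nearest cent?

$2.01

Compare the cost at each extreme point of the feasible region.
kale only: max(637/297, 23/4) = 5.75 servings → $6.61.
sunflower seeds only: max(637/335, 23/2) = 11.5 servings → $8.62.
kidney beans only: max(637/303, 23/8) = 2.875 servings → $2.01.
lentils only: max(637/415, 23/8) = 2.875 servings → $2.88.
kale + sunflower seeds: the both-tight solution has a negative serving — not a feasible corner.
kale + kidney beans: the both-tight solution has a negative serving — not a feasible corner.
kale + lentils with both targets exact would need a negative amount; discard.
sunflower seeds + kidney beans with both targets exact would need a negative amount; discard.
sunflower seeds + lentils: intersection lies outside the first quadrant.
kidney beans + lentils: the both-tight solution has a negative serving — not a feasible corner.
The minimum over all feasible corners is $2.01.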